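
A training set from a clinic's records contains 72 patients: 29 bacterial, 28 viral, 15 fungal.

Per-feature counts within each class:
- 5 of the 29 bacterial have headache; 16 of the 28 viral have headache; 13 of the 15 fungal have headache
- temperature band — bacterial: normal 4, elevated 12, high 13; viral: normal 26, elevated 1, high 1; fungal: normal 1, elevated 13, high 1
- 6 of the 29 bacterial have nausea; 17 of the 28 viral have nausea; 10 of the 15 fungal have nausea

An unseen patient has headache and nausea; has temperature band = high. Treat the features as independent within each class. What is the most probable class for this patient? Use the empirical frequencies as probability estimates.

fungal

bacterial: (29/72) × (5/29) × (13/29) × (6/29) ≈ 0.00644075
viral: (28/72) × (16/28) × (1/28) × (17/28) ≈ 0.00481859
fungal: (15/72) × (13/15) × (1/15) × (10/15) ≈ 0.00802469
Highest score → fungal.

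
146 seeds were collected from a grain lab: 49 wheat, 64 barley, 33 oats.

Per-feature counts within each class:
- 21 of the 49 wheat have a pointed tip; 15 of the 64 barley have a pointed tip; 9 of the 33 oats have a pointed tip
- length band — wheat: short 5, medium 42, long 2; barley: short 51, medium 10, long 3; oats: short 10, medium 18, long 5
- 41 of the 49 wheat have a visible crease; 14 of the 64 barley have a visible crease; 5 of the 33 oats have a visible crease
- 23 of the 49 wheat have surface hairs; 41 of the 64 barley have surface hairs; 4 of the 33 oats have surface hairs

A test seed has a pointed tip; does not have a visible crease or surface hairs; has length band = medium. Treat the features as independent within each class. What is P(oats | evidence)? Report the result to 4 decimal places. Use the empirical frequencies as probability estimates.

wheat: (49/146) × (21/49) × (42/49) × (8/49) × (26/49) ≈ 0.0106805
barley: (64/146) × (15/64) × (10/64) × (50/64) × (23/64) ≈ 0.00450709
oats: (33/146) × (9/33) × (18/33) × (28/33) × (29/33) ≈ 0.0250713
P(oats | x) = 0.0250713 / 0.04025889 ≈ 0.6228

0.6228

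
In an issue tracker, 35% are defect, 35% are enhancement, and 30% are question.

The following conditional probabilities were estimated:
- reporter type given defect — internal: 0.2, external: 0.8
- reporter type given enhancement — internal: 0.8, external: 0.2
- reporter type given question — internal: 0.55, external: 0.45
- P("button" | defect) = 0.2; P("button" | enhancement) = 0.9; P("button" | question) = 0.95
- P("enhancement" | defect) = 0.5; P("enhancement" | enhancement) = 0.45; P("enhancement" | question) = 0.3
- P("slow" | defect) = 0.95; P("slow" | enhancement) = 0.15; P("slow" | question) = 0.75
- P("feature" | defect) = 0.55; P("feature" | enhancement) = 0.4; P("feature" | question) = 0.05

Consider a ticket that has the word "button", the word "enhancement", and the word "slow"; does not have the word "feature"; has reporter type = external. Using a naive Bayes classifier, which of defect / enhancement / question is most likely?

defect: 0.35 × 0.8 × 0.2 × 0.5 × 0.95 × (1−0.55) = 0.01197
enhancement: 0.35 × 0.2 × 0.9 × 0.45 × 0.15 × (1−0.4) = 0.0025515
question: 0.3 × 0.45 × 0.95 × 0.3 × 0.75 × (1−0.05) = 0.0274134375
Highest score → question.

question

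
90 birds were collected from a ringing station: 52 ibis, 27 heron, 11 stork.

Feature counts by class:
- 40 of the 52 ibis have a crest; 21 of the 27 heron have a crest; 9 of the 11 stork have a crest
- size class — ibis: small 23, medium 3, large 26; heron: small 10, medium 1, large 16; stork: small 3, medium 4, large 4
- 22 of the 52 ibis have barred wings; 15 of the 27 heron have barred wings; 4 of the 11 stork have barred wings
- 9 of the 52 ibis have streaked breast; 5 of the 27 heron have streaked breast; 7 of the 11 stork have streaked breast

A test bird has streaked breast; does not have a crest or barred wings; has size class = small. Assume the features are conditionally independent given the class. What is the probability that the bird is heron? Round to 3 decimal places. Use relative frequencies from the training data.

ibis: (52/90) × (12/52) × (23/52) × (30/52) × (9/52) ≈ 0.00588871
heron: (27/90) × (6/27) × (10/27) × (12/27) × (5/27) ≈ 0.00203221
stork: (11/90) × (2/11) × (3/11) × (7/11) × (7/11) ≈ 0.0024543
P(heron | x) = 0.00203221 / 0.01037522 ≈ 0.196

0.196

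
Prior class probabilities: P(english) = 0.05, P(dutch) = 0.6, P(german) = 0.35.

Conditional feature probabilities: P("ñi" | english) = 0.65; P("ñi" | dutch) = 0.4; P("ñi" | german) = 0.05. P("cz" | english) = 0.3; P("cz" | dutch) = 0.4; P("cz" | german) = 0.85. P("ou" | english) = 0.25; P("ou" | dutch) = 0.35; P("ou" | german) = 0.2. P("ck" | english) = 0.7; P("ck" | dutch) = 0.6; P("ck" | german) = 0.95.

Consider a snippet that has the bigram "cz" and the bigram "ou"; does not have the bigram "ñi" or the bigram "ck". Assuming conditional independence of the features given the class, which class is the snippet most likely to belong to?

dutch

english: 0.05 × (1−0.65) × 0.3 × 0.25 × (1−0.7) = 0.00039375
dutch: 0.6 × (1−0.4) × 0.4 × 0.35 × (1−0.6) = 0.02016
german: 0.35 × (1−0.05) × 0.85 × 0.2 × (1−0.95) = 0.00282625
Highest score → dutch.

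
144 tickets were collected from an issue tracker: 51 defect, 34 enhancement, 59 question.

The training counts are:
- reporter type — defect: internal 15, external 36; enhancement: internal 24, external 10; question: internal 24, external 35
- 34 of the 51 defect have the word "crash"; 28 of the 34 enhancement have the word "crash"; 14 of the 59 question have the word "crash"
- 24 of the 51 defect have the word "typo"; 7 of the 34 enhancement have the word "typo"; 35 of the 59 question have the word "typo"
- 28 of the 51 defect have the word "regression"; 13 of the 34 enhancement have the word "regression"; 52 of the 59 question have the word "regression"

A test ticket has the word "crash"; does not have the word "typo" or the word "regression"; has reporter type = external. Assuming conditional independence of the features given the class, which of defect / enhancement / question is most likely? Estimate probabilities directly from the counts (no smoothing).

defect: (51/144) × (36/51) × (34/51) × (27/51) × (23/51) ≈ 0.0397924
enhancement: (34/144) × (10/34) × (28/34) × (27/34) × (21/34) ≈ 0.0280506
question: (59/144) × (35/59) × (14/59) × (24/59) × (7/59) ≈ 0.00278347
Highest score → defect.

defect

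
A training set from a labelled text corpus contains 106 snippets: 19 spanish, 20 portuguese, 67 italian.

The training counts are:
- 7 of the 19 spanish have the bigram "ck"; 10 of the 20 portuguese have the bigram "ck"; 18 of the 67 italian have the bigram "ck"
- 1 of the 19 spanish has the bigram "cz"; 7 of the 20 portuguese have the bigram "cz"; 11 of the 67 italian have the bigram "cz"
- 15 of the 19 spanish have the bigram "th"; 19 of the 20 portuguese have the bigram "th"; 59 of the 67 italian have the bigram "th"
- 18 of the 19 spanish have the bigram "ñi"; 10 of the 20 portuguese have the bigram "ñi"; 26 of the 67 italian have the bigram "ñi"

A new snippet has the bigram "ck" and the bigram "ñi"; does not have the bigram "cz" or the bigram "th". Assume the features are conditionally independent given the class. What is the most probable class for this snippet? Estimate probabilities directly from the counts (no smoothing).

spanish

spanish: (19/106) × (7/19) × (18/19) × (4/19) × (18/19) ≈ 0.0124778
portuguese: (20/106) × (10/20) × (13/20) × (1/20) × (10/20) ≈ 0.00153302
italian: (67/106) × (18/67) × (56/67) × (8/67) × (26/67) ≈ 0.00657648
Highest score → spanish.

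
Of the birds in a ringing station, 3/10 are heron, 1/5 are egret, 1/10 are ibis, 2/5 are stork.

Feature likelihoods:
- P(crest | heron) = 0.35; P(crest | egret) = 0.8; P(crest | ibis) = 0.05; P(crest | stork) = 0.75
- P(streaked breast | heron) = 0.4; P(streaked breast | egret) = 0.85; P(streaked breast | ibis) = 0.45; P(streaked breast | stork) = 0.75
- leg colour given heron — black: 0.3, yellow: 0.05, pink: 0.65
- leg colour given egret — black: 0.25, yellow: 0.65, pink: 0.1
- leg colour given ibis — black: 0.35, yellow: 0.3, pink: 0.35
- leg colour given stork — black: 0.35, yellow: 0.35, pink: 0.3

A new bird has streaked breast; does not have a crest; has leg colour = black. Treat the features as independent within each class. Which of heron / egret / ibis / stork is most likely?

heron: 0.3 × (1−0.35) × 0.4 × 0.3 = 0.0234
egret: 0.2 × (1−0.8) × 0.85 × 0.25 = 0.0085
ibis: 0.1 × (1−0.05) × 0.45 × 0.35 = 0.0149625
stork: 0.4 × (1−0.75) × 0.75 × 0.35 = 0.02625
Highest score → stork.

stork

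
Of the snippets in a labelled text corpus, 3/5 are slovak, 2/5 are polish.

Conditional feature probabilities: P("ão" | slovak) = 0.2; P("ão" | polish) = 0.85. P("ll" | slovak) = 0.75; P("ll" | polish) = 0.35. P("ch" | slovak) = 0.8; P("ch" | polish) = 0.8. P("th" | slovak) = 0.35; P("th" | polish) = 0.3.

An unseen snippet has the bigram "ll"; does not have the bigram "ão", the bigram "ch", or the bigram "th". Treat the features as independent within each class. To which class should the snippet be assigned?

slovak

slovak: 0.6 × (1−0.2) × 0.75 × (1−0.8) × (1−0.35) = 0.0468
polish: 0.4 × (1−0.85) × 0.35 × (1−0.8) × (1−0.3) = 0.00294
Highest score → slovak.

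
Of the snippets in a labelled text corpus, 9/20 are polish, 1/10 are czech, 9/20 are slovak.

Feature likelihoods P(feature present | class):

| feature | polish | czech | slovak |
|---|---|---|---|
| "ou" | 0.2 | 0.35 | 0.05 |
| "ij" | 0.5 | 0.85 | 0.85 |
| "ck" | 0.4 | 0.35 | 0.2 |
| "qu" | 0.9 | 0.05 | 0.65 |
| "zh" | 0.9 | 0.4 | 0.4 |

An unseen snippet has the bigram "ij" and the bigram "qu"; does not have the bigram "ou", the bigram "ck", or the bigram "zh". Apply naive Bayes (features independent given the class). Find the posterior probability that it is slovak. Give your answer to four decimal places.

0.9130

polish: 0.45 × (1−0.2) × 0.5 × (1−0.4) × 0.9 × (1−0.9) = 0.00972
czech: 0.1 × (1−0.35) × 0.85 × (1−0.35) × 0.05 × (1−0.4) = 0.001077375
slovak: 0.45 × (1−0.05) × 0.85 × (1−0.2) × 0.65 × (1−0.4) = 0.113373
P(slovak | x) = 0.113373 / 0.124170375 ≈ 0.9130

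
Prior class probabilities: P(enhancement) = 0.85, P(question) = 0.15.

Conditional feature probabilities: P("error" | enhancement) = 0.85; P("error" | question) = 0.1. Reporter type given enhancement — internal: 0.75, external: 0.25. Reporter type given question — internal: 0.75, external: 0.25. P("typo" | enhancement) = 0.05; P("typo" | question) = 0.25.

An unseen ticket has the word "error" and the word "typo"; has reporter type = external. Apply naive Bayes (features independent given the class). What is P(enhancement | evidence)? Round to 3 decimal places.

0.906

enhancement: 0.85 × 0.85 × 0.25 × 0.05 = 0.00903125
question: 0.15 × 0.1 × 0.25 × 0.25 = 0.0009375
P(enhancement | x) = 0.00903125 / 0.00996875 ≈ 0.906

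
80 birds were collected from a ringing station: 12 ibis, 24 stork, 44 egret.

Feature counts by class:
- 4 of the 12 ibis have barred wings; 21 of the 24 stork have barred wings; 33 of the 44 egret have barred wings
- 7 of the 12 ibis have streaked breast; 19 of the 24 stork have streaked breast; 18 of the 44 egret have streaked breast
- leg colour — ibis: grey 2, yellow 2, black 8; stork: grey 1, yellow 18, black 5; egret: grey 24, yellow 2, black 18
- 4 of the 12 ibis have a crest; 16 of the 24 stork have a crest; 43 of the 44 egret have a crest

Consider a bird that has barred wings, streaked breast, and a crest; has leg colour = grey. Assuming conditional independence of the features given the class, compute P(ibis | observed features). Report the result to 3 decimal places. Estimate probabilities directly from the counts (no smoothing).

ibis: (12/80) × (4/12) × (7/12) × (2/12) × (4/12) ≈ 0.00162037
stork: (24/80) × (21/24) × (19/24) × (1/24) × (16/24) ≈ 0.00577257
egret: (44/80) × (33/44) × (18/44) × (24/44) × (43/44) ≈ 0.0899535
P(ibis | x) = 0.00162037 / 0.09734644 ≈ 0.017

0.017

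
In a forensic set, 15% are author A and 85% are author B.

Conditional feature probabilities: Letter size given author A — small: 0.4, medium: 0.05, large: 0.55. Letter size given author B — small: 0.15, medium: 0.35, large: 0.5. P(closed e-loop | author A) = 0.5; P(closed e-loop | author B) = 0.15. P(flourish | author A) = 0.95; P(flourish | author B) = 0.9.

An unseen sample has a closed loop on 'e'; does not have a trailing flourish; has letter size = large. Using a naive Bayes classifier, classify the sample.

author B

author A: 0.15 × 0.55 × 0.5 × (1−0.95) = 0.0020625
author B: 0.85 × 0.5 × 0.15 × (1−0.9) = 0.006375
Highest score → author B.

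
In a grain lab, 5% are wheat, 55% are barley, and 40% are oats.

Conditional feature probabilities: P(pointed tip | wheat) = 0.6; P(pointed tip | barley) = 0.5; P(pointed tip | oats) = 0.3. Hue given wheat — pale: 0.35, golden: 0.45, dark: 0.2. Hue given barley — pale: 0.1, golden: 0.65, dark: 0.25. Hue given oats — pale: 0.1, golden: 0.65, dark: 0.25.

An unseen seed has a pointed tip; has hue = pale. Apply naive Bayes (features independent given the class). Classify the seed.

barley

wheat: 0.05 × 0.6 × 0.35 = 0.0105
barley: 0.55 × 0.5 × 0.1 = 0.0275
oats: 0.4 × 0.3 × 0.1 = 0.012
Highest score → barley.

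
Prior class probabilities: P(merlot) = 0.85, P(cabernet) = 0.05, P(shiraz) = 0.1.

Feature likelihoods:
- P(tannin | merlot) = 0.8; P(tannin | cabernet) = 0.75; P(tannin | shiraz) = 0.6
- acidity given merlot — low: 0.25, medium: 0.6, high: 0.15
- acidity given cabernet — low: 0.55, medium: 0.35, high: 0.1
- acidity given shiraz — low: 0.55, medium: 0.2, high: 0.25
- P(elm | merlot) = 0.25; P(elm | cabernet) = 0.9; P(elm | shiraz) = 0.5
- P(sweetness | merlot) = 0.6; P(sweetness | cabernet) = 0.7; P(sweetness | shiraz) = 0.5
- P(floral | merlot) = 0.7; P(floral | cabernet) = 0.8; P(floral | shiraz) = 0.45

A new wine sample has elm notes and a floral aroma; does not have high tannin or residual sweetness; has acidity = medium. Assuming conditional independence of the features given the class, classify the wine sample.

merlot

merlot: 0.85 × (1−0.8) × 0.6 × 0.25 × (1−0.6) × 0.7 = 0.00714
cabernet: 0.05 × (1−0.75) × 0.35 × 0.9 × (1−0.7) × 0.8 = 0.000945
shiraz: 0.1 × (1−0.6) × 0.2 × 0.5 × (1−0.5) × 0.45 = 0.0009
Highest score → merlot.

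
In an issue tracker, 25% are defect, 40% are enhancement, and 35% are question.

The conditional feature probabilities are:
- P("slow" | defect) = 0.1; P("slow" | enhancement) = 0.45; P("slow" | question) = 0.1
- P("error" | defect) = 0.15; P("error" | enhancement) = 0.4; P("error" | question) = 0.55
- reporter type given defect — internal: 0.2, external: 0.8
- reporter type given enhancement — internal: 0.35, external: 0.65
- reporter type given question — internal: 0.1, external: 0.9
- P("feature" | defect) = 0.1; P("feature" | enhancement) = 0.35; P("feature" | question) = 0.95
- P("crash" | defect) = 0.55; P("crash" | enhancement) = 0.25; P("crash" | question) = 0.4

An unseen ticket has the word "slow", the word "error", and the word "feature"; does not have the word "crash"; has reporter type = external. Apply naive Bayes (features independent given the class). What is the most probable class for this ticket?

defect: 0.25 × 0.1 × 0.15 × 0.8 × 0.1 × (1−0.55) = 0.000135
enhancement: 0.4 × 0.45 × 0.4 × 0.65 × 0.35 × (1−0.25) = 0.012285
question: 0.35 × 0.1 × 0.55 × 0.9 × 0.95 × (1−0.4) = 0.00987525
Highest score → enhancement.

enhancement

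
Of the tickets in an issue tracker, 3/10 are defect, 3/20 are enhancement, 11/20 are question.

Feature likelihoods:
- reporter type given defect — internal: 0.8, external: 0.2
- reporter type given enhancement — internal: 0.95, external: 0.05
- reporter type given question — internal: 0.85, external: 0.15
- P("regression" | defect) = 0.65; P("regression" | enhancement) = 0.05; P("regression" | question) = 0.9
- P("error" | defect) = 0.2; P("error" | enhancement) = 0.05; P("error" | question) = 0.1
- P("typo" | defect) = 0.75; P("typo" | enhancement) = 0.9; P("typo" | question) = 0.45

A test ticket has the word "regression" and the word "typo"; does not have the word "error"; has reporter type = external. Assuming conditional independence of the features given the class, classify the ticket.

defect: 0.3 × 0.2 × 0.65 × (1−0.2) × 0.75 = 0.0234
enhancement: 0.15 × 0.05 × 0.05 × (1−0.05) × 0.9 = 0.000320625
question: 0.55 × 0.15 × 0.9 × (1−0.1) × 0.45 = 0.03007125
Highest score → question.

question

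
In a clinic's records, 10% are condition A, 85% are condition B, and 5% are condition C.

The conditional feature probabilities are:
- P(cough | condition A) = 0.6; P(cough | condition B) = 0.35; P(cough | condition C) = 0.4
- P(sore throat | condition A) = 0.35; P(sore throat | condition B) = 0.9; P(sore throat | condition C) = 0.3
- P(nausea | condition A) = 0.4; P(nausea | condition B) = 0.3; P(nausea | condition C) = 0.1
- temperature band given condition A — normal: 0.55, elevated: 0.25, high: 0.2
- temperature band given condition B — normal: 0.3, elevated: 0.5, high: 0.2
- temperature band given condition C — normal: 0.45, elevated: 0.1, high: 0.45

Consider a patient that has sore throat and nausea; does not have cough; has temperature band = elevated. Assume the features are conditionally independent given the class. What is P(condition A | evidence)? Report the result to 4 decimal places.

condition A: 0.1 × (1−0.6) × 0.35 × 0.4 × 0.25 = 0.0014
condition B: 0.85 × (1−0.35) × 0.9 × 0.3 × 0.5 = 0.0745875
condition C: 0.05 × (1−0.4) × 0.3 × 0.1 × 0.1 = 0.00009
P(condition A | x) = 0.0014 / 0.0760775 ≈ 0.0184

0.0184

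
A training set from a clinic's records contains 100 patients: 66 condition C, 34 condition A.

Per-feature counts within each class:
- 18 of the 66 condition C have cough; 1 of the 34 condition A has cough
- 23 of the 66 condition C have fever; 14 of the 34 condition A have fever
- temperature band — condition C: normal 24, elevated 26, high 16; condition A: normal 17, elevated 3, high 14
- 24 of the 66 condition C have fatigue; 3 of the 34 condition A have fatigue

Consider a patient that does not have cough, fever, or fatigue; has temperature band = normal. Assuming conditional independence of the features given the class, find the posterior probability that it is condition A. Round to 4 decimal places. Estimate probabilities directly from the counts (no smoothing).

condition C: (66/100) × (48/66) × (43/66) × (24/66) × (42/66) ≈ 0.0723666
condition A: (34/100) × (33/34) × (20/34) × (17/34) × (31/34) ≈ 0.0884948
P(condition A | x) = 0.0884948 / 0.1608614 ≈ 0.5501

0.5501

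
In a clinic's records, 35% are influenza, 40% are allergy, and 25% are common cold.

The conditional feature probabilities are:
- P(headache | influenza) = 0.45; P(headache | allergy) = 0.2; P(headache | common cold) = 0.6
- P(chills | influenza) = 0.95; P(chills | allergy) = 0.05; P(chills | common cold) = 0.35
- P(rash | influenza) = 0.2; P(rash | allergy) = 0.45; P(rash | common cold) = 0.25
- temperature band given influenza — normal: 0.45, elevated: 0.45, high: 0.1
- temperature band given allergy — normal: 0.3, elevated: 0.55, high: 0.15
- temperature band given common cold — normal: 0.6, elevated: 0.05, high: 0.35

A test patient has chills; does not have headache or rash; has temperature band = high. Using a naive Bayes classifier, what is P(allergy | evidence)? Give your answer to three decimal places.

influenza: 0.35 × (1−0.45) × 0.95 × (1−0.2) × 0.1 = 0.01463
allergy: 0.4 × (1−0.2) × 0.05 × (1−0.45) × 0.15 = 0.00132
common cold: 0.25 × (1−0.6) × 0.35 × (1−0.25) × 0.35 = 0.0091875
P(allergy | x) = 0.00132 / 0.0251375 ≈ 0.053

0.053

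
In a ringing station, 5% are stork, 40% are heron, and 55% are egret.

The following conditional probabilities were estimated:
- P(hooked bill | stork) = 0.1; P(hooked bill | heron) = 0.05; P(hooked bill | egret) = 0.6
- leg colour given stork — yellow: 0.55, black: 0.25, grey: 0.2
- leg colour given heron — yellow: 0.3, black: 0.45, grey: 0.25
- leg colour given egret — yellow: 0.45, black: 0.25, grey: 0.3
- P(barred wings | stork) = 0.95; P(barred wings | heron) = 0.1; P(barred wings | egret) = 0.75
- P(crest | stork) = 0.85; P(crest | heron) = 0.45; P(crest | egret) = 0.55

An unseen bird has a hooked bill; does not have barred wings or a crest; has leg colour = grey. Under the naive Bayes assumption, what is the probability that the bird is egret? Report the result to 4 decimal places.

stork: 0.05 × 0.1 × 0.2 × (1−0.95) × (1−0.85) = 0.0000075
heron: 0.4 × 0.05 × 0.25 × (1−0.1) × (1−0.45) = 0.002475
egret: 0.55 × 0.6 × 0.3 × (1−0.75) × (1−0.55) = 0.0111375
P(egret | x) = 0.0111375 / 0.01362 ≈ 0.8177

0.8177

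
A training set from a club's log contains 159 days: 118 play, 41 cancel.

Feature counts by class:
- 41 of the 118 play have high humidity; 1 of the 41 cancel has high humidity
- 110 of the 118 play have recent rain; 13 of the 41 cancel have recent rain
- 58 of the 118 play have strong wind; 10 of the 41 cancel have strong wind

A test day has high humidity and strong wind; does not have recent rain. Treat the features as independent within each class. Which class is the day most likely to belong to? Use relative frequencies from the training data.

play

play: (118/159) × (41/118) × (8/118) × (58/118) ≈ 0.00859292
cancel: (41/159) × (1/41) × (28/41) × (10/41) ≈ 0.00104759
Highest score → play.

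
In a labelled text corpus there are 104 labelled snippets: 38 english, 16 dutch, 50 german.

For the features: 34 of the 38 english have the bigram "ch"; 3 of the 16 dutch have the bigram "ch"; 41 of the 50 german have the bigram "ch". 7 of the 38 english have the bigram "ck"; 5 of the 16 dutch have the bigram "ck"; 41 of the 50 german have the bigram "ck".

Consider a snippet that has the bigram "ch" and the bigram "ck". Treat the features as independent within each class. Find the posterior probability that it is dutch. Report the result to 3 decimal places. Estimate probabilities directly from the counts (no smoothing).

english: (38/104) × (34/38) × (7/38) ≈ 0.0602227
dutch: (16/104) × (3/16) × (5/16) ≈ 0.00901442
german: (50/104) × (41/50) × (41/50) ≈ 0.323269
P(dutch | x) = 0.00901442 / 0.39250612 ≈ 0.023

0.023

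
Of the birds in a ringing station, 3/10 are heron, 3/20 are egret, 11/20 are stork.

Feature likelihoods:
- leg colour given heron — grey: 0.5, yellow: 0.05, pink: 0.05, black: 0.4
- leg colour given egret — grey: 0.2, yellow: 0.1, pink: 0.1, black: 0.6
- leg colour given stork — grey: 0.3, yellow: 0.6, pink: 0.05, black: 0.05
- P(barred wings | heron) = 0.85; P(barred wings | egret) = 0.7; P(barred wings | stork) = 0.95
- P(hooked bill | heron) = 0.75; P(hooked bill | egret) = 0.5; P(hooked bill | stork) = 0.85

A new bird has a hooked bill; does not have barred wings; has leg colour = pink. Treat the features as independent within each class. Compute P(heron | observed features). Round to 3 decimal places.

heron: 0.3 × 0.05 × (1−0.85) × 0.75 = 0.0016875
egret: 0.15 × 0.1 × (1−0.7) × 0.5 = 0.00225
stork: 0.55 × 0.05 × (1−0.95) × 0.85 = 0.00116875
P(heron | x) = 0.0016875 / 0.00510625 ≈ 0.330

0.330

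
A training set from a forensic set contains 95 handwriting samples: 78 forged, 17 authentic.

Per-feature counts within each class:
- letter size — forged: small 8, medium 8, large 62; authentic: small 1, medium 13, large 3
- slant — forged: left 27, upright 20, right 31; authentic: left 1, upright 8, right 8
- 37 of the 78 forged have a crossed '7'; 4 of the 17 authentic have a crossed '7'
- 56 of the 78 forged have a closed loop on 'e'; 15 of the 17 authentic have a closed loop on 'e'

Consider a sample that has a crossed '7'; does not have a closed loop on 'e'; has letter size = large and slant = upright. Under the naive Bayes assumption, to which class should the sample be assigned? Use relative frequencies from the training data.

forged: (78/95) × (62/78) × (20/78) × (37/78) × (22/78) ≈ 0.0223892
authentic: (17/95) × (3/17) × (8/17) × (4/17) × (2/17) ≈ 0.000411368
Highest score → forged.

forged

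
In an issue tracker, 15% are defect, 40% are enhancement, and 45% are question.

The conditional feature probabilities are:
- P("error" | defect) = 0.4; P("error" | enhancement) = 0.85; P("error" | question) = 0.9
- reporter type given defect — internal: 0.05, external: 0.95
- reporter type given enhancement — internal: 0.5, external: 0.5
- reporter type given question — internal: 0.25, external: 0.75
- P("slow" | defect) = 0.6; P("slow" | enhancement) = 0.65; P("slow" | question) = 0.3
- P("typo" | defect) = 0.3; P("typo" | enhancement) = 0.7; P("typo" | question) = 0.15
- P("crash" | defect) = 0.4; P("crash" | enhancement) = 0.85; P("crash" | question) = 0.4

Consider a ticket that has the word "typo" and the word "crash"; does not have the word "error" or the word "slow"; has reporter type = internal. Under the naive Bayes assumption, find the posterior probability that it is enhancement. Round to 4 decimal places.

defect: 0.15 × (1−0.4) × 0.05 × (1−0.6) × 0.3 × 0.4 = 0.000216
enhancement: 0.4 × (1−0.85) × 0.5 × (1−0.65) × 0.7 × 0.85 = 0.0062475
question: 0.45 × (1−0.9) × 0.25 × (1−0.3) × 0.15 × 0.4 = 0.0004725
P(enhancement | x) = 0.0062475 / 0.006936 ≈ 0.9007

0.9007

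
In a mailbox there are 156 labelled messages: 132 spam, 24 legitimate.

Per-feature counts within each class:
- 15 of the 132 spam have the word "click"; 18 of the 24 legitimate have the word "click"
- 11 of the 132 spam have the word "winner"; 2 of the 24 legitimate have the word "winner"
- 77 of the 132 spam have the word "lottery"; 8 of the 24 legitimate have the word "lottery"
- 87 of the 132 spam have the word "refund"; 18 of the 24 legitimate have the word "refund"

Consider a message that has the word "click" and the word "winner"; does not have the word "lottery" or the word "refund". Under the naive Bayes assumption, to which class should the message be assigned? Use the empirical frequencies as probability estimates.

legitimate

spam: (132/156) × (15/132) × (11/132) × (55/132) × (45/132) ≈ 0.00113818
legitimate: (24/156) × (18/24) × (2/24) × (16/24) × (6/24) ≈ 0.00160256
Highest score → legitimate.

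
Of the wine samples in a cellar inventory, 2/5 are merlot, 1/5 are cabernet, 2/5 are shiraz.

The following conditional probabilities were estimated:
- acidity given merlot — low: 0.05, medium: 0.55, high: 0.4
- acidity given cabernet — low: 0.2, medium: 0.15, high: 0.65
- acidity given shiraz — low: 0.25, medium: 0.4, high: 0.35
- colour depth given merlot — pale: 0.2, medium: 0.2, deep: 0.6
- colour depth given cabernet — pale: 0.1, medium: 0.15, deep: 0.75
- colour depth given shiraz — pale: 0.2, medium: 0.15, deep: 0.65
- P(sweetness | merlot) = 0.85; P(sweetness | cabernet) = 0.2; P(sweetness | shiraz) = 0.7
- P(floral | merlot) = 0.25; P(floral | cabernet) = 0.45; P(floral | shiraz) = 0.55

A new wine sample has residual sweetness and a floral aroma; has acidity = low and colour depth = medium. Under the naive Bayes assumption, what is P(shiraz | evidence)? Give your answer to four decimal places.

0.8060

merlot: 0.4 × 0.05 × 0.2 × 0.85 × 0.25 = 0.00085
cabernet: 0.2 × 0.2 × 0.15 × 0.2 × 0.45 = 0.00054
shiraz: 0.4 × 0.25 × 0.15 × 0.7 × 0.55 = 0.005775
P(shiraz | x) = 0.005775 / 0.007165 ≈ 0.8060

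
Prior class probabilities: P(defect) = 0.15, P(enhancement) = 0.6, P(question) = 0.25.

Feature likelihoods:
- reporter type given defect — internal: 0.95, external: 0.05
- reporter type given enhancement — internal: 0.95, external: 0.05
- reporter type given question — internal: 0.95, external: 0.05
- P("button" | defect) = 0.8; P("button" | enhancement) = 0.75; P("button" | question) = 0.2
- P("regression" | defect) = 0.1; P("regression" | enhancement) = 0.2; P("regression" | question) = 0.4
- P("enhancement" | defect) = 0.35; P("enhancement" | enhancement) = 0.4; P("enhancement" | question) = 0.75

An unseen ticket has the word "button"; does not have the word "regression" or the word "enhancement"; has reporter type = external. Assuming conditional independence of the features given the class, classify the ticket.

defect: 0.15 × 0.05 × 0.8 × (1−0.1) × (1−0.35) = 0.00351
enhancement: 0.6 × 0.05 × 0.75 × (1−0.2) × (1−0.4) = 0.0108
question: 0.25 × 0.05 × 0.2 × (1−0.4) × (1−0.75) = 0.000375
Highest score → enhancement.

enhancement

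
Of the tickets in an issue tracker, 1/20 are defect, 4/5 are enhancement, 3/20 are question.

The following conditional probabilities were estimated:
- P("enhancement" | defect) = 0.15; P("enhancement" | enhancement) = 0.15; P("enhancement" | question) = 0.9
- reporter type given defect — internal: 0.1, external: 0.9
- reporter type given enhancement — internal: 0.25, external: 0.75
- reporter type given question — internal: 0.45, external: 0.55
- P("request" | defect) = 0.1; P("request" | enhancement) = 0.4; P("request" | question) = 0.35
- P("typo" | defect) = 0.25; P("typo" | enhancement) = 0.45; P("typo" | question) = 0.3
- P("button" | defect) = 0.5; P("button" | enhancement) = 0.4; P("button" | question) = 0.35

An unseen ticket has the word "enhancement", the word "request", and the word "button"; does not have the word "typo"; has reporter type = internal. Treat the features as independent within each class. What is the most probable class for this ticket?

question

defect: 0.05 × 0.15 × 0.1 × 0.1 × (1−0.25) × 0.5 = 0.000028125
enhancement: 0.8 × 0.15 × 0.25 × 0.4 × (1−0.45) × 0.4 = 0.00264
question: 0.15 × 0.9 × 0.45 × 0.35 × (1−0.3) × 0.35 = 0.0052093125
Highest score → question.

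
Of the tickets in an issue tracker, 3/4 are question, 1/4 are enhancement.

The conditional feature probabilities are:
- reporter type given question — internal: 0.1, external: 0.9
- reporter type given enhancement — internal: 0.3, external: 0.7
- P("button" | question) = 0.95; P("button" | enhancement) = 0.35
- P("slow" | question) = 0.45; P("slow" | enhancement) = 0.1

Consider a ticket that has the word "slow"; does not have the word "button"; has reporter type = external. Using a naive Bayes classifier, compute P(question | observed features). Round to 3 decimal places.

question: 0.75 × 0.9 × (1−0.95) × 0.45 = 0.0151875
enhancement: 0.25 × 0.7 × (1−0.35) × 0.1 = 0.011375
P(question | x) = 0.0151875 / 0.0265625 ≈ 0.572

0.572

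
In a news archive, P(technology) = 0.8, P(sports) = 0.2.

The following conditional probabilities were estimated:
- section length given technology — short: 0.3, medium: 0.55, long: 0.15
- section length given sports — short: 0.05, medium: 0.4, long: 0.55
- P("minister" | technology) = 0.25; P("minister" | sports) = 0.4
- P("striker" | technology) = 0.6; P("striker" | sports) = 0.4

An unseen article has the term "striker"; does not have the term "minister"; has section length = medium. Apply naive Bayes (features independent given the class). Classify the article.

technology

technology: 0.8 × 0.55 × (1−0.25) × 0.6 = 0.198
sports: 0.2 × 0.4 × (1−0.4) × 0.4 = 0.0192
Highest score → technology.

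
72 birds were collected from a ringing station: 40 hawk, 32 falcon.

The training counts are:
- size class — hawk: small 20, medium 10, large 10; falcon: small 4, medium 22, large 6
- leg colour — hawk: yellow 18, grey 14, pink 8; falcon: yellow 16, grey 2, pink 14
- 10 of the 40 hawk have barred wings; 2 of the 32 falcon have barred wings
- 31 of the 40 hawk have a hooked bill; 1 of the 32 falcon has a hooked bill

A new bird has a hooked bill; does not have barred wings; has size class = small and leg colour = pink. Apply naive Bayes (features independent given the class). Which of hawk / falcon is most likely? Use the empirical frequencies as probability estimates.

hawk: (40/72) × (20/40) × (8/40) × (30/40) × (31/40) ≈ 0.0322917
falcon: (32/72) × (4/32) × (14/32) × (30/32) × (1/32) ≈ 0.000712077
Highest score → hawk.

hawk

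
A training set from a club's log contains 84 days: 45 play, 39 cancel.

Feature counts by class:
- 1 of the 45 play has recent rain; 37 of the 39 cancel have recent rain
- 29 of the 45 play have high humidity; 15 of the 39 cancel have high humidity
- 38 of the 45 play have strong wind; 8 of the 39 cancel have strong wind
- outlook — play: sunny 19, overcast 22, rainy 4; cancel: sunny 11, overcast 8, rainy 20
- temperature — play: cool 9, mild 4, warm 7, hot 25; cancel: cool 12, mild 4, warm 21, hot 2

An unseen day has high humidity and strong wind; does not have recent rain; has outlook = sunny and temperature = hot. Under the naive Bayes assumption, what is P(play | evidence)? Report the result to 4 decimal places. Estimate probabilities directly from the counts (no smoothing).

play: (45/84) × (44/45) × (29/45) × (38/45) × (19/45) × (25/45) ≈ 0.066865
cancel: (39/84) × (2/39) × (15/39) × (8/39) × (11/39) × (2/39) ≈ 0.0000271704
P(play | x) = 0.066865 / 0.0668921704 ≈ 0.9996

0.9996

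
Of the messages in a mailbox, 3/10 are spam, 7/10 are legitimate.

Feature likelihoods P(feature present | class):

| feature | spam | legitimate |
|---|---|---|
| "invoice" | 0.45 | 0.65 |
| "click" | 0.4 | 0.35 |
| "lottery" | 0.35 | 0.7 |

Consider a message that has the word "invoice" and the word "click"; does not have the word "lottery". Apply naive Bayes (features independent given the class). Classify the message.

spam: 0.3 × 0.45 × 0.4 × (1−0.35) = 0.0351
legitimate: 0.7 × 0.65 × 0.35 × (1−0.7) = 0.047775
Highest score → legitimate.

legitimate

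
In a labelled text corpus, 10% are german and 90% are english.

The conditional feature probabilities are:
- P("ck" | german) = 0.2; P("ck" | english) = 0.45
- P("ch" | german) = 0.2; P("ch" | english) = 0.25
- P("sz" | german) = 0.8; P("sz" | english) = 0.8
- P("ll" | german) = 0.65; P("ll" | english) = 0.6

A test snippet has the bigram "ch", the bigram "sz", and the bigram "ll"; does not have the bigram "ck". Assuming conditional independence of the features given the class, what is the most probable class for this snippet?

german: 0.1 × (1−0.2) × 0.2 × 0.8 × 0.65 = 0.00832
english: 0.9 × (1−0.45) × 0.25 × 0.8 × 0.6 = 0.0594
Highest score → english.

english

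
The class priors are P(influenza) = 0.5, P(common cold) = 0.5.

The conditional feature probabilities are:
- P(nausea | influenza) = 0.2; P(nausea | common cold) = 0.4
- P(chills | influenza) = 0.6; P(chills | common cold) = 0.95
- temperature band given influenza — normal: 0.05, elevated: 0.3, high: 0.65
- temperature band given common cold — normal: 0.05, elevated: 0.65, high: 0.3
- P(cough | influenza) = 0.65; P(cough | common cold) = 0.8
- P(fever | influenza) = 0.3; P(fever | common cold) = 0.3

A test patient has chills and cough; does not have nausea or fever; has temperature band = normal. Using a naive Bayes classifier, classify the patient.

common cold

influenza: 0.5 × (1−0.2) × 0.6 × 0.05 × 0.65 × (1−0.3) = 0.00546
common cold: 0.5 × (1−0.4) × 0.95 × 0.05 × 0.8 × (1−0.3) = 0.00798
Highest score → common cold.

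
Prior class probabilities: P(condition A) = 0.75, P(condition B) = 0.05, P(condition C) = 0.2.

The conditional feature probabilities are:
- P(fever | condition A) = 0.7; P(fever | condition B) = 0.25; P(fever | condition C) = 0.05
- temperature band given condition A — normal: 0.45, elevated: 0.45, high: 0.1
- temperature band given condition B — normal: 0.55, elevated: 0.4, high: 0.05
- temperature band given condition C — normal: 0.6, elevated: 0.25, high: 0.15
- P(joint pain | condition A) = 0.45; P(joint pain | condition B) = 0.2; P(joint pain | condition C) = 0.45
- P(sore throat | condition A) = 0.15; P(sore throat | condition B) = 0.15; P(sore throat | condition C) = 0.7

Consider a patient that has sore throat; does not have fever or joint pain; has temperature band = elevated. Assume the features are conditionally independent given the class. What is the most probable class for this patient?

condition C

condition A: 0.75 × (1−0.7) × 0.45 × (1−0.45) × 0.15 = 0.008353125
condition B: 0.05 × (1−0.25) × 0.4 × (1−0.2) × 0.15 = 0.0018
condition C: 0.2 × (1−0.05) × 0.25 × (1−0.45) × 0.7 = 0.0182875
Highest score → condition C.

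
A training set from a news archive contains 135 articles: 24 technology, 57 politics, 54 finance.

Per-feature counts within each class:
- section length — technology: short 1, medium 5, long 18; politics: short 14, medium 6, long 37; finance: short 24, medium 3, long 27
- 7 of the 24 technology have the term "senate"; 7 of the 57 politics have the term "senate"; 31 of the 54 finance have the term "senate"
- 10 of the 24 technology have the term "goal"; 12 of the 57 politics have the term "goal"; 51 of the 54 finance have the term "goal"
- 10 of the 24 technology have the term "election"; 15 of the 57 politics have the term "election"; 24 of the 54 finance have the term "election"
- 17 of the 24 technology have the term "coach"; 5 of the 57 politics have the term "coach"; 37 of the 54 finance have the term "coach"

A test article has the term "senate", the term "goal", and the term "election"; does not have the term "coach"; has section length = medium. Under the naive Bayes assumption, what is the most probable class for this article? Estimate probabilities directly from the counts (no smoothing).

technology: (24/135) × (5/24) × (7/24) × (10/24) × (10/24) × (7/24) ≈ 0.000547
politics: (57/135) × (6/57) × (7/57) × (12/57) × (15/57) × (52/57) ≈ 0.000275862
finance: (54/135) × (3/54) × (31/54) × (51/54) × (24/54) × (17/54) ≈ 0.00168579
Highest score → finance.

finance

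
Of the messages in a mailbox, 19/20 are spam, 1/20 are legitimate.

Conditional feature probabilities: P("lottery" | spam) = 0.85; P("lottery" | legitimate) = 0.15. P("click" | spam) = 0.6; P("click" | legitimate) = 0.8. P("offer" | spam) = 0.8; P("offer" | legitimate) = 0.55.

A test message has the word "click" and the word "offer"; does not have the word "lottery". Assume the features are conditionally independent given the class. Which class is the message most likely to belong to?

spam: 0.95 × (1−0.85) × 0.6 × 0.8 = 0.0684
legitimate: 0.05 × (1−0.15) × 0.8 × 0.55 = 0.0187
Highest score → spam.

spam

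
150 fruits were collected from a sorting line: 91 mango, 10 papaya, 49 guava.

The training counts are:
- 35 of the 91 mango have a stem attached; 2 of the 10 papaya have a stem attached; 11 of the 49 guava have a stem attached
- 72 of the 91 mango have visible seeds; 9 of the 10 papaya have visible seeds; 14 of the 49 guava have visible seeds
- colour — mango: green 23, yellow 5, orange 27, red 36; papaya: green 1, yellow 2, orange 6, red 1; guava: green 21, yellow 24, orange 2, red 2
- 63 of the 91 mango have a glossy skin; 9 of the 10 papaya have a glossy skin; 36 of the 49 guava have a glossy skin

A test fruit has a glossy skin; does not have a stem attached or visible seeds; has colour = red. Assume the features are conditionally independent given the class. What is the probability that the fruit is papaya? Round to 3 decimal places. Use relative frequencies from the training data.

0.018

mango: (91/150) × (56/91) × (19/91) × (36/91) × (63/91) ≈ 0.0213486
papaya: (10/150) × (8/10) × (1/10) × (1/10) × (9/10) = 0.00048
guava: (49/150) × (38/49) × (35/49) × (2/49) × (36/49) ≈ 0.00542631
P(papaya | x) = 0.00048 / 0.02725491 ≈ 0.018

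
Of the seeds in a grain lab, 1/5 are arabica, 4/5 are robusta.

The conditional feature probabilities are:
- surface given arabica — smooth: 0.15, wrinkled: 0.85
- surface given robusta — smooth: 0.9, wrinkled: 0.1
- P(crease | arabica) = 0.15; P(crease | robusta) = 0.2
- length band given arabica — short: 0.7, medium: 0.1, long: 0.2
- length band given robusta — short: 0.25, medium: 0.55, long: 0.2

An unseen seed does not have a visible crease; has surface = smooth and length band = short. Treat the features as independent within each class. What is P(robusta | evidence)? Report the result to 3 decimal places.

0.890

arabica: 0.2 × 0.15 × (1−0.15) × 0.7 = 0.01785
robusta: 0.8 × 0.9 × (1−0.2) × 0.25 = 0.144
P(robusta | x) = 0.144 / 0.16185 ≈ 0.890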